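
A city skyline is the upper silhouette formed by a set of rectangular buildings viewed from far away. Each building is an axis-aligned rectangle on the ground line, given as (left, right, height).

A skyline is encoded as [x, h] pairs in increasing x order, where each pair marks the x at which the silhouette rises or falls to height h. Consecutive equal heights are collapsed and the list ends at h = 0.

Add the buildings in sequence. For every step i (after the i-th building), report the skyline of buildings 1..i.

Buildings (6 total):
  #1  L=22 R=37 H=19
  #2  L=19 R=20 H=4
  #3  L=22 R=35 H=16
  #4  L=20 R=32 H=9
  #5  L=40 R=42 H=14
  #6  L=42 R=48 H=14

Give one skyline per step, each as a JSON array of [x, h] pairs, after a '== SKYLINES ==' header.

== SKYLINES ==
[[22,19],[37,0]]
[[19,4],[20,0],[22,19],[37,0]]
[[19,4],[20,0],[22,19],[37,0]]
[[19,4],[20,9],[22,19],[37,0]]
[[19,4],[20,9],[22,19],[37,0],[40,14],[42,0]]
[[19,4],[20,9],[22,19],[37,0],[40,14],[48,0]]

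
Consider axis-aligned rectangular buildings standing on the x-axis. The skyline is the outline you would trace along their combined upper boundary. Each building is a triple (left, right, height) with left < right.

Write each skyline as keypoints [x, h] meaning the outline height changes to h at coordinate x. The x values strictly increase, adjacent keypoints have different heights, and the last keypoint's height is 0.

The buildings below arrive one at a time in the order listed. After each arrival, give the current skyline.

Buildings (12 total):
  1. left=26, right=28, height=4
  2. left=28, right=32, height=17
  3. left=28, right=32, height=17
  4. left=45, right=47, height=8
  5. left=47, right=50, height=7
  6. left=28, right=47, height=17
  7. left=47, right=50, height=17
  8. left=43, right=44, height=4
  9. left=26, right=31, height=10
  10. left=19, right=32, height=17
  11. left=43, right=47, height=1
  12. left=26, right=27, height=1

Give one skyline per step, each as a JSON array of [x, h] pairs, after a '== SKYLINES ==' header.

== SKYLINES ==
[[26,4],[28,0]]
[[26,4],[28,17],[32,0]]
[[26,4],[28,17],[32,0]]
[[26,4],[28,17],[32,0],[45,8],[47,0]]
[[26,4],[28,17],[32,0],[45,8],[47,7],[50,0]]
[[26,4],[28,17],[47,7],[50,0]]
[[26,4],[28,17],[50,0]]
[[26,4],[28,17],[50,0]]
[[26,10],[28,17],[50,0]]
[[19,17],[50,0]]
[[19,17],[50,0]]
[[19,17],[50,0]]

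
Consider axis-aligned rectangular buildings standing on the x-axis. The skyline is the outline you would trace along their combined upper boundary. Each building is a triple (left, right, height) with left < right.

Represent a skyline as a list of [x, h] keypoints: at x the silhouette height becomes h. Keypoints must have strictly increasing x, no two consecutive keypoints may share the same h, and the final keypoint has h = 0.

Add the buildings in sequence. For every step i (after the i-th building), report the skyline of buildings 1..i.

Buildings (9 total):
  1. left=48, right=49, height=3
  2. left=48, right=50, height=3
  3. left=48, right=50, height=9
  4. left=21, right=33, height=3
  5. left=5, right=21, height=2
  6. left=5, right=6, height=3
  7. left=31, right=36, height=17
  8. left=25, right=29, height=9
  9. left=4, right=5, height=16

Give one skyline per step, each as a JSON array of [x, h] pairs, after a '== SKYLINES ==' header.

== SKYLINES ==
[[48,3],[49,0]]
[[48,3],[50,0]]
[[48,9],[50,0]]
[[21,3],[33,0],[48,9],[50,0]]
[[5,2],[21,3],[33,0],[48,9],[50,0]]
[[5,3],[6,2],[21,3],[33,0],[48,9],[50,0]]
[[5,3],[6,2],[21,3],[31,17],[36,0],[48,9],[50,0]]
[[5,3],[6,2],[21,3],[25,9],[29,3],[31,17],[36,0],[48,9],[50,0]]
[[4,16],[5,3],[6,2],[21,3],[25,9],[29,3],[31,17],[36,0],[48,9],[50,0]]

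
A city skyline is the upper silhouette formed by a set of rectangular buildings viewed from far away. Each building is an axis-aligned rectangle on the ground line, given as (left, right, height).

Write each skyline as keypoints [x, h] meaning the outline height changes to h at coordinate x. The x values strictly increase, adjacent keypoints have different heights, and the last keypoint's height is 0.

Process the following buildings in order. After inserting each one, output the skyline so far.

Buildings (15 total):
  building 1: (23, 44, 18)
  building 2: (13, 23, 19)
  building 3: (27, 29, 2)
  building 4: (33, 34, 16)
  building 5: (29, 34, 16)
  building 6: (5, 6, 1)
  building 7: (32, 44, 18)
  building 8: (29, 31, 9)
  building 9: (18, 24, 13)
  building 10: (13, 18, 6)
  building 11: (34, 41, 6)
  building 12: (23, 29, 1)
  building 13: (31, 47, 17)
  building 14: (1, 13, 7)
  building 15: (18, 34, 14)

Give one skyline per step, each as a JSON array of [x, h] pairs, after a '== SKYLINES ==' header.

== SKYLINES ==
[[23,18],[44,0]]
[[13,19],[23,18],[44,0]]
[[13,19],[23,18],[44,0]]
[[13,19],[23,18],[44,0]]
[[13,19],[23,18],[44,0]]
[[5,1],[6,0],[13,19],[23,18],[44,0]]
[[5,1],[6,0],[13,19],[23,18],[44,0]]
[[5,1],[6,0],[13,19],[23,18],[44,0]]
[[5,1],[6,0],[13,19],[23,18],[44,0]]
[[5,1],[6,0],[13,19],[23,18],[44,0]]
[[5,1],[6,0],[13,19],[23,18],[44,0]]
[[5,1],[6,0],[13,19],[23,18],[44,0]]
[[5,1],[6,0],[13,19],[23,18],[44,17],[47,0]]
[[1,7],[13,19],[23,18],[44,17],[47,0]]
[[1,7],[13,19],[23,18],[44,17],[47,0]]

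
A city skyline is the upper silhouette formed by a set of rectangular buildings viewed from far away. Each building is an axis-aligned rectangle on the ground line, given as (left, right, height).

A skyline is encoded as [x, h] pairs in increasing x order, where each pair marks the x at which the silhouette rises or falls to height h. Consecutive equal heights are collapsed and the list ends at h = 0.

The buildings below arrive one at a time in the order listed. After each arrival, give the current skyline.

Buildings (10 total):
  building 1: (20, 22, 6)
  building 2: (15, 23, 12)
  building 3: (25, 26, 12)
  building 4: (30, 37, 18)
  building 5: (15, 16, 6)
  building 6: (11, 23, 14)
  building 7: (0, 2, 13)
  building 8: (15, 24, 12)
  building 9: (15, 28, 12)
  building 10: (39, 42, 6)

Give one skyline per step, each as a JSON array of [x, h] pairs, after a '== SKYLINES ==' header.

== SKYLINES ==
[[20,6],[22,0]]
[[15,12],[23,0]]
[[15,12],[23,0],[25,12],[26,0]]
[[15,12],[23,0],[25,12],[26,0],[30,18],[37,0]]
[[15,12],[23,0],[25,12],[26,0],[30,18],[37,0]]
[[11,14],[23,0],[25,12],[26,0],[30,18],[37,0]]
[[0,13],[2,0],[11,14],[23,0],[25,12],[26,0],[30,18],[37,0]]
[[0,13],[2,0],[11,14],[23,12],[24,0],[25,12],[26,0],[30,18],[37,0]]
[[0,13],[2,0],[11,14],[23,12],[28,0],[30,18],[37,0]]
[[0,13],[2,0],[11,14],[23,12],[28,0],[30,18],[37,0],[39,6],[42,0]]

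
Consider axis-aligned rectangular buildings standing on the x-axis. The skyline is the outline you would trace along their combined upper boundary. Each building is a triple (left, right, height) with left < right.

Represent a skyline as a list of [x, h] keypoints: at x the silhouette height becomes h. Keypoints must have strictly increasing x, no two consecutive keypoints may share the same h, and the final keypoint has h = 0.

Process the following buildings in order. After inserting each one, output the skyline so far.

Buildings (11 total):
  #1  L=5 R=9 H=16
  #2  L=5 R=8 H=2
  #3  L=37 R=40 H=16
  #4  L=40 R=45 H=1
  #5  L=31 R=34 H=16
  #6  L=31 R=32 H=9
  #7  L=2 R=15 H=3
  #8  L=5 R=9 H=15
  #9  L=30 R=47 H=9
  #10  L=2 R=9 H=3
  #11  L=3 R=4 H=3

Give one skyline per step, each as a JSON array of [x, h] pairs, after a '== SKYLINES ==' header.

== SKYLINES ==
[[5,16],[9,0]]
[[5,16],[9,0]]
[[5,16],[9,0],[37,16],[40,0]]
[[5,16],[9,0],[37,16],[40,1],[45,0]]
[[5,16],[9,0],[31,16],[34,0],[37,16],[40,1],[45,0]]
[[5,16],[9,0],[31,16],[34,0],[37,16],[40,1],[45,0]]
[[2,3],[5,16],[9,3],[15,0],[31,16],[34,0],[37,16],[40,1],[45,0]]
[[2,3],[5,16],[9,3],[15,0],[31,16],[34,0],[37,16],[40,1],[45,0]]
[[2,3],[5,16],[9,3],[15,0],[30,9],[31,16],[34,9],[37,16],[40,9],[47,0]]
[[2,3],[5,16],[9,3],[15,0],[30,9],[31,16],[34,9],[37,16],[40,9],[47,0]]
[[2,3],[5,16],[9,3],[15,0],[30,9],[31,16],[34,9],[37,16],[40,9],[47,0]]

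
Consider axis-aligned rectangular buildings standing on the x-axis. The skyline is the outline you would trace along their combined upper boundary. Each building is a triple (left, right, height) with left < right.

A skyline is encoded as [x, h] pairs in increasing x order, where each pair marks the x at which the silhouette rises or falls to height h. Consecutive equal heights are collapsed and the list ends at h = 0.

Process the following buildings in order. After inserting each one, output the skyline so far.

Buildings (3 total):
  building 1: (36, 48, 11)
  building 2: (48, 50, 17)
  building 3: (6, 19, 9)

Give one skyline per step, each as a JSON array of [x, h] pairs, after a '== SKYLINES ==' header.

== SKYLINES ==
[[36,11],[48,0]]
[[36,11],[48,17],[50,0]]
[[6,9],[19,0],[36,11],[48,17],[50,0]]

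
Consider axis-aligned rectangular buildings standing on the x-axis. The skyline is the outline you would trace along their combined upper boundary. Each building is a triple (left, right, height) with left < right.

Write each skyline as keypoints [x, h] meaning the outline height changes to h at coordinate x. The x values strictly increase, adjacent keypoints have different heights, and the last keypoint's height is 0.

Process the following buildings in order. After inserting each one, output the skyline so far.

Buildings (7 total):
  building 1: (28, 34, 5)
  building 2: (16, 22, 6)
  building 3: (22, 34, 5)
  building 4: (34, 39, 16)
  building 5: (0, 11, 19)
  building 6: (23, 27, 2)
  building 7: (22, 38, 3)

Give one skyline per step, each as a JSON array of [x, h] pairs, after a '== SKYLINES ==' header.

== SKYLINES ==
[[28,5],[34,0]]
[[16,6],[22,0],[28,5],[34,0]]
[[16,6],[22,5],[34,0]]
[[16,6],[22,5],[34,16],[39,0]]
[[0,19],[11,0],[16,6],[22,5],[34,16],[39,0]]
[[0,19],[11,0],[16,6],[22,5],[34,16],[39,0]]
[[0,19],[11,0],[16,6],[22,5],[34,16],[39,0]]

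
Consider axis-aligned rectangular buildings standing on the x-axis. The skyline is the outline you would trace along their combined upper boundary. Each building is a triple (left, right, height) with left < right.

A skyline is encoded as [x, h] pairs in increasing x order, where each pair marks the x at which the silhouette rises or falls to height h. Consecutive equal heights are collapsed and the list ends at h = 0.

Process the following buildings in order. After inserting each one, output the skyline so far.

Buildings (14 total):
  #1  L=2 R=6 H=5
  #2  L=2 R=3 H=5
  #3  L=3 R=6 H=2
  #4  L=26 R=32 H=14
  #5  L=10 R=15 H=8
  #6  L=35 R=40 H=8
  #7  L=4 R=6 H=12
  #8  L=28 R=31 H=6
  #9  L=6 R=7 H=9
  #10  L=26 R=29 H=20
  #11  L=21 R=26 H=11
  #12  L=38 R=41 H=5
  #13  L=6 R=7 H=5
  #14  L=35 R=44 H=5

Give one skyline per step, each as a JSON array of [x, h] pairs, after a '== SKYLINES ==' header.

== SKYLINES ==
[[2,5],[6,0]]
[[2,5],[6,0]]
[[2,5],[6,0]]
[[2,5],[6,0],[26,14],[32,0]]
[[2,5],[6,0],[10,8],[15,0],[26,14],[32,0]]
[[2,5],[6,0],[10,8],[15,0],[26,14],[32,0],[35,8],[40,0]]
[[2,5],[4,12],[6,0],[10,8],[15,0],[26,14],[32,0],[35,8],[40,0]]
[[2,5],[4,12],[6,0],[10,8],[15,0],[26,14],[32,0],[35,8],[40,0]]
[[2,5],[4,12],[6,9],[7,0],[10,8],[15,0],[26,14],[32,0],[35,8],[40,0]]
[[2,5],[4,12],[6,9],[7,0],[10,8],[15,0],[26,20],[29,14],[32,0],[35,8],[40,0]]
[[2,5],[4,12],[6,9],[7,0],[10,8],[15,0],[21,11],[26,20],[29,14],[32,0],[35,8],[40,0]]
[[2,5],[4,12],[6,9],[7,0],[10,8],[15,0],[21,11],[26,20],[29,14],[32,0],[35,8],[40,5],[41,0]]
[[2,5],[4,12],[6,9],[7,0],[10,8],[15,0],[21,11],[26,20],[29,14],[32,0],[35,8],[40,5],[41,0]]
[[2,5],[4,12],[6,9],[7,0],[10,8],[15,0],[21,11],[26,20],[29,14],[32,0],[35,8],[40,5],[44,0]]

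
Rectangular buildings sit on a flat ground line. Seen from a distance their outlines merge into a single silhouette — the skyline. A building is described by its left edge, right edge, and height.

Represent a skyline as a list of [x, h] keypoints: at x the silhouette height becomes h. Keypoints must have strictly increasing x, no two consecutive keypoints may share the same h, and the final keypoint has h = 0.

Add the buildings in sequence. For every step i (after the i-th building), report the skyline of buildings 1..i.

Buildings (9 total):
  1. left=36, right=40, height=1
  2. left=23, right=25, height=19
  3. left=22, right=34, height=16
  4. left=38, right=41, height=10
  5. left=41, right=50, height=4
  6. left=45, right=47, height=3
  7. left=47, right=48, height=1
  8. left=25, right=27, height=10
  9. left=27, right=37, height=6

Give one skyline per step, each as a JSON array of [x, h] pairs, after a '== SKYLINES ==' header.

== SKYLINES ==
[[36,1],[40,0]]
[[23,19],[25,0],[36,1],[40,0]]
[[22,16],[23,19],[25,16],[34,0],[36,1],[40,0]]
[[22,16],[23,19],[25,16],[34,0],[36,1],[38,10],[41,0]]
[[22,16],[23,19],[25,16],[34,0],[36,1],[38,10],[41,4],[50,0]]
[[22,16],[23,19],[25,16],[34,0],[36,1],[38,10],[41,4],[50,0]]
[[22,16],[23,19],[25,16],[34,0],[36,1],[38,10],[41,4],[50,0]]
[[22,16],[23,19],[25,16],[34,0],[36,1],[38,10],[41,4],[50,0]]
[[22,16],[23,19],[25,16],[34,6],[37,1],[38,10],[41,4],[50,0]]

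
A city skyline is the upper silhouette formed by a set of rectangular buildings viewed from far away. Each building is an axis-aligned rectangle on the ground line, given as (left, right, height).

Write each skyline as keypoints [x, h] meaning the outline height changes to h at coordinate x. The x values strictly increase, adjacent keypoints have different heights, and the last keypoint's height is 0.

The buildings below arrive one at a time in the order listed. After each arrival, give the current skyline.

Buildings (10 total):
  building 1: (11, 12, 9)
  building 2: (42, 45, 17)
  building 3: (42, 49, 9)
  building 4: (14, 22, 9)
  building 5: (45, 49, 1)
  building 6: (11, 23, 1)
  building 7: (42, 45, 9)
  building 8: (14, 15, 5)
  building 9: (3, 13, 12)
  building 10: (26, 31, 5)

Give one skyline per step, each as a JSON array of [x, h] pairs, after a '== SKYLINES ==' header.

== SKYLINES ==
[[11,9],[12,0]]
[[11,9],[12,0],[42,17],[45,0]]
[[11,9],[12,0],[42,17],[45,9],[49,0]]
[[11,9],[12,0],[14,9],[22,0],[42,17],[45,9],[49,0]]
[[11,9],[12,0],[14,9],[22,0],[42,17],[45,9],[49,0]]
[[11,9],[12,1],[14,9],[22,1],[23,0],[42,17],[45,9],[49,0]]
[[11,9],[12,1],[14,9],[22,1],[23,0],[42,17],[45,9],[49,0]]
[[11,9],[12,1],[14,9],[22,1],[23,0],[42,17],[45,9],[49,0]]
[[3,12],[13,1],[14,9],[22,1],[23,0],[42,17],[45,9],[49,0]]
[[3,12],[13,1],[14,9],[22,1],[23,0],[26,5],[31,0],[42,17],[45,9],[49,0]]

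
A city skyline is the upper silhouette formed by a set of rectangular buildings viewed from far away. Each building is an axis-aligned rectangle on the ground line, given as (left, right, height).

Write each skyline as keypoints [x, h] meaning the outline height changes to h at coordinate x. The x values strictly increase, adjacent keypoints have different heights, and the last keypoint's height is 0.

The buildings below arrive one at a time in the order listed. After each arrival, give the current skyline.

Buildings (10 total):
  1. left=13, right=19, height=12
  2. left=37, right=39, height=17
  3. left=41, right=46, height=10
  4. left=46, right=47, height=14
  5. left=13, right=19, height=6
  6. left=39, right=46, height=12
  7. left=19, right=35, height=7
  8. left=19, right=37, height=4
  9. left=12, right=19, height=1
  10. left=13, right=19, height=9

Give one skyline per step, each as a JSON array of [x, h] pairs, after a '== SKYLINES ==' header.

== SKYLINES ==
[[13,12],[19,0]]
[[13,12],[19,0],[37,17],[39,0]]
[[13,12],[19,0],[37,17],[39,0],[41,10],[46,0]]
[[13,12],[19,0],[37,17],[39,0],[41,10],[46,14],[47,0]]
[[13,12],[19,0],[37,17],[39,0],[41,10],[46,14],[47,0]]
[[13,12],[19,0],[37,17],[39,12],[46,14],[47,0]]
[[13,12],[19,7],[35,0],[37,17],[39,12],[46,14],[47,0]]
[[13,12],[19,7],[35,4],[37,17],[39,12],[46,14],[47,0]]
[[12,1],[13,12],[19,7],[35,4],[37,17],[39,12],[46,14],[47,0]]
[[12,1],[13,12],[19,7],[35,4],[37,17],[39,12],[46,14],[47,0]]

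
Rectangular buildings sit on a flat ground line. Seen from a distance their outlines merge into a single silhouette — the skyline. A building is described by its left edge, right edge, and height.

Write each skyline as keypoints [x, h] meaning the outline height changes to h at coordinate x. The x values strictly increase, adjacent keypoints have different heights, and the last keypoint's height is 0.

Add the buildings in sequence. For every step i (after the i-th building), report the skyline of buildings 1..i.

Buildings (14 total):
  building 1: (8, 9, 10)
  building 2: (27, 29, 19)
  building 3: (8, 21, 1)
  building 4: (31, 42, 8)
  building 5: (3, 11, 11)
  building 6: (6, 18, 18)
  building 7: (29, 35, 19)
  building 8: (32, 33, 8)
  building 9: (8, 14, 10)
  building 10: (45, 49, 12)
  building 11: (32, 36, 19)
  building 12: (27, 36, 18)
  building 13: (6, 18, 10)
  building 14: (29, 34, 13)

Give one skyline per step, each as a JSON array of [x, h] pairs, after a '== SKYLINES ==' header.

== SKYLINES ==
[[8,10],[9,0]]
[[8,10],[9,0],[27,19],[29,0]]
[[8,10],[9,1],[21,0],[27,19],[29,0]]
[[8,10],[9,1],[21,0],[27,19],[29,0],[31,8],[42,0]]
[[3,11],[11,1],[21,0],[27,19],[29,0],[31,8],[42,0]]
[[3,11],[6,18],[18,1],[21,0],[27,19],[29,0],[31,8],[42,0]]
[[3,11],[6,18],[18,1],[21,0],[27,19],[35,8],[42,0]]
[[3,11],[6,18],[18,1],[21,0],[27,19],[35,8],[42,0]]
[[3,11],[6,18],[18,1],[21,0],[27,19],[35,8],[42,0]]
[[3,11],[6,18],[18,1],[21,0],[27,19],[35,8],[42,0],[45,12],[49,0]]
[[3,11],[6,18],[18,1],[21,0],[27,19],[36,8],[42,0],[45,12],[49,0]]
[[3,11],[6,18],[18,1],[21,0],[27,19],[36,8],[42,0],[45,12],[49,0]]
[[3,11],[6,18],[18,1],[21,0],[27,19],[36,8],[42,0],[45,12],[49,0]]
[[3,11],[6,18],[18,1],[21,0],[27,19],[36,8],[42,0],[45,12],[49,0]]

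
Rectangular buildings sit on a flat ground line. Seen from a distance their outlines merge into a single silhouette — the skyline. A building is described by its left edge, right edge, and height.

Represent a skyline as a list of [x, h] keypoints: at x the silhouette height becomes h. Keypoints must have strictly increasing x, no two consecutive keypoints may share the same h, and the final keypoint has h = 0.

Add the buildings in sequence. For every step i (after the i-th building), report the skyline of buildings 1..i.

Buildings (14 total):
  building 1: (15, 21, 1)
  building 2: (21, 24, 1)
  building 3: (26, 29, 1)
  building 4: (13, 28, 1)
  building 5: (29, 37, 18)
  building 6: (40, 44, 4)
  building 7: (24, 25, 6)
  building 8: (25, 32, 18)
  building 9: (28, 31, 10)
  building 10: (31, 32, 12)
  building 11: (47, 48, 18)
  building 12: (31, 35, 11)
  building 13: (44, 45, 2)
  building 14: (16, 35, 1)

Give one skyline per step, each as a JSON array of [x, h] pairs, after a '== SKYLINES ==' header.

== SKYLINES ==
[[15,1],[21,0]]
[[15,1],[24,0]]
[[15,1],[24,0],[26,1],[29,0]]
[[13,1],[29,0]]
[[13,1],[29,18],[37,0]]
[[13,1],[29,18],[37,0],[40,4],[44,0]]
[[13,1],[24,6],[25,1],[29,18],[37,0],[40,4],[44,0]]
[[13,1],[24,6],[25,18],[37,0],[40,4],[44,0]]
[[13,1],[24,6],[25,18],[37,0],[40,4],[44,0]]
[[13,1],[24,6],[25,18],[37,0],[40,4],[44,0]]
[[13,1],[24,6],[25,18],[37,0],[40,4],[44,0],[47,18],[48,0]]
[[13,1],[24,6],[25,18],[37,0],[40,4],[44,0],[47,18],[48,0]]
[[13,1],[24,6],[25,18],[37,0],[40,4],[44,2],[45,0],[47,18],[48,0]]
[[13,1],[24,6],[25,18],[37,0],[40,4],[44,2],[45,0],[47,18],[48,0]]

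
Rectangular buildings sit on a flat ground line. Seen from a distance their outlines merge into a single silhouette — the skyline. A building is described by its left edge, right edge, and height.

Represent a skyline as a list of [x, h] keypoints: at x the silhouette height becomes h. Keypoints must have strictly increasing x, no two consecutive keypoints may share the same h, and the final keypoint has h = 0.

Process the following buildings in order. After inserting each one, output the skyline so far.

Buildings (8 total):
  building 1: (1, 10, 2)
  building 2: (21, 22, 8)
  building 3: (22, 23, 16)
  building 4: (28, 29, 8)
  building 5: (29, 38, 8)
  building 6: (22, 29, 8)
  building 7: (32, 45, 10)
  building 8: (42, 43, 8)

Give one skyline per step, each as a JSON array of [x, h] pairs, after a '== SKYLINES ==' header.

== SKYLINES ==
[[1,2],[10,0]]
[[1,2],[10,0],[21,8],[22,0]]
[[1,2],[10,0],[21,8],[22,16],[23,0]]
[[1,2],[10,0],[21,8],[22,16],[23,0],[28,8],[29,0]]
[[1,2],[10,0],[21,8],[22,16],[23,0],[28,8],[38,0]]
[[1,2],[10,0],[21,8],[22,16],[23,8],[38,0]]
[[1,2],[10,0],[21,8],[22,16],[23,8],[32,10],[45,0]]
[[1,2],[10,0],[21,8],[22,16],[23,8],[32,10],[45,0]]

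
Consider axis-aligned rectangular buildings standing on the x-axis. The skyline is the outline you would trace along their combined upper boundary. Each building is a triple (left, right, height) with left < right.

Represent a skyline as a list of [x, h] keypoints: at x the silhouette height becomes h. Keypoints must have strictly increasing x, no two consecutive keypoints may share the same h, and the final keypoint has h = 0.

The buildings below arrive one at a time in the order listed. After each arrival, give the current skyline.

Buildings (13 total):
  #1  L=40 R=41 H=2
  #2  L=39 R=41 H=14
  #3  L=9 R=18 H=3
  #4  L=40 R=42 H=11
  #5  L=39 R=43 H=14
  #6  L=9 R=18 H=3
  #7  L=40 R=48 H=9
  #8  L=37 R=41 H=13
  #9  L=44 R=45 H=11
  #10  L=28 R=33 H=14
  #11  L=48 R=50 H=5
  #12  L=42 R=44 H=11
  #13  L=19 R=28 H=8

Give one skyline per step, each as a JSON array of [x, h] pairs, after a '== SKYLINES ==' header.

== SKYLINES ==
[[40,2],[41,0]]
[[39,14],[41,0]]
[[9,3],[18,0],[39,14],[41,0]]
[[9,3],[18,0],[39,14],[41,11],[42,0]]
[[9,3],[18,0],[39,14],[43,0]]
[[9,3],[18,0],[39,14],[43,0]]
[[9,3],[18,0],[39,14],[43,9],[48,0]]
[[9,3],[18,0],[37,13],[39,14],[43,9],[48,0]]
[[9,3],[18,0],[37,13],[39,14],[43,9],[44,11],[45,9],[48,0]]
[[9,3],[18,0],[28,14],[33,0],[37,13],[39,14],[43,9],[44,11],[45,9],[48,0]]
[[9,3],[18,0],[28,14],[33,0],[37,13],[39,14],[43,9],[44,11],[45,9],[48,5],[50,0]]
[[9,3],[18,0],[28,14],[33,0],[37,13],[39,14],[43,11],[45,9],[48,5],[50,0]]
[[9,3],[18,0],[19,8],[28,14],[33,0],[37,13],[39,14],[43,11],[45,9],[48,5],[50,0]]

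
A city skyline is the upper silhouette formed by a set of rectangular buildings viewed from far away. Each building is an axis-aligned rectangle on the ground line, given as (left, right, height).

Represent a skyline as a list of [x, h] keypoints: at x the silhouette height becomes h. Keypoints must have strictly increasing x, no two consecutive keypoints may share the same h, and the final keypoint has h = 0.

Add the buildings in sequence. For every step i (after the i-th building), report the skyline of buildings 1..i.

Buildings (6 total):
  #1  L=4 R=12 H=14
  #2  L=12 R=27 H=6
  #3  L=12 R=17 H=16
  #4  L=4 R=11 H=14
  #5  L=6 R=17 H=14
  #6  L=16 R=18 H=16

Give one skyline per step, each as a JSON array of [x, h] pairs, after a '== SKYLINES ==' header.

== SKYLINES ==
[[4,14],[12,0]]
[[4,14],[12,6],[27,0]]
[[4,14],[12,16],[17,6],[27,0]]
[[4,14],[12,16],[17,6],[27,0]]
[[4,14],[12,16],[17,6],[27,0]]
[[4,14],[12,16],[18,6],[27,0]]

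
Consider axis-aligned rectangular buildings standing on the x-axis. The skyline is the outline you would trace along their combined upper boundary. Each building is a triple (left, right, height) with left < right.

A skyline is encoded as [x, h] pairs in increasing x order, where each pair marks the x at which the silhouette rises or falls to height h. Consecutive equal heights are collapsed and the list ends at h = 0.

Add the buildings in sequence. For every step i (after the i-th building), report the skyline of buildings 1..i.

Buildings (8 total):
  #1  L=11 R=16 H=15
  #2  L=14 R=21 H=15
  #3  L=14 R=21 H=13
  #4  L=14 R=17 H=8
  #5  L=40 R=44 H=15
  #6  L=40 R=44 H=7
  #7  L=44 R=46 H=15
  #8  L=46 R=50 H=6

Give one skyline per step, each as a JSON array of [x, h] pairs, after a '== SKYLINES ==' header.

== SKYLINES ==
[[11,15],[16,0]]
[[11,15],[21,0]]
[[11,15],[21,0]]
[[11,15],[21,0]]
[[11,15],[21,0],[40,15],[44,0]]
[[11,15],[21,0],[40,15],[44,0]]
[[11,15],[21,0],[40,15],[46,0]]
[[11,15],[21,0],[40,15],[46,6],[50,0]]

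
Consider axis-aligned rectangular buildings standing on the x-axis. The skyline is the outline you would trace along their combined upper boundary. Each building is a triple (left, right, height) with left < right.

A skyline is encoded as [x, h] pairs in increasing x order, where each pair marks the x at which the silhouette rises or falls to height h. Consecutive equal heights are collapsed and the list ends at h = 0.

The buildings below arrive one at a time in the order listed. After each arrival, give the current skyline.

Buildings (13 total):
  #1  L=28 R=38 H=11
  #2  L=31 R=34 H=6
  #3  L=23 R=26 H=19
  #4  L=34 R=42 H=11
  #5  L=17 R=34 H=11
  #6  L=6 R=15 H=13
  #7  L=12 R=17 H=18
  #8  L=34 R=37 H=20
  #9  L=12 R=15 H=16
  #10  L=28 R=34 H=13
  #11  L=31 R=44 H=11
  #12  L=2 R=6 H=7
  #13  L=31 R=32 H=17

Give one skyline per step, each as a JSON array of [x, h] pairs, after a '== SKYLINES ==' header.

== SKYLINES ==
[[28,11],[38,0]]
[[28,11],[38,0]]
[[23,19],[26,0],[28,11],[38,0]]
[[23,19],[26,0],[28,11],[42,0]]
[[17,11],[23,19],[26,11],[42,0]]
[[6,13],[15,0],[17,11],[23,19],[26,11],[42,0]]
[[6,13],[12,18],[17,11],[23,19],[26,11],[42,0]]
[[6,13],[12,18],[17,11],[23,19],[26,11],[34,20],[37,11],[42,0]]
[[6,13],[12,18],[17,11],[23,19],[26,11],[34,20],[37,11],[42,0]]
[[6,13],[12,18],[17,11],[23,19],[26,11],[28,13],[34,20],[37,11],[42,0]]
[[6,13],[12,18],[17,11],[23,19],[26,11],[28,13],[34,20],[37,11],[44,0]]
[[2,7],[6,13],[12,18],[17,11],[23,19],[26,11],[28,13],[34,20],[37,11],[44,0]]
[[2,7],[6,13],[12,18],[17,11],[23,19],[26,11],[28,13],[31,17],[32,13],[34,20],[37,11],[44,0]]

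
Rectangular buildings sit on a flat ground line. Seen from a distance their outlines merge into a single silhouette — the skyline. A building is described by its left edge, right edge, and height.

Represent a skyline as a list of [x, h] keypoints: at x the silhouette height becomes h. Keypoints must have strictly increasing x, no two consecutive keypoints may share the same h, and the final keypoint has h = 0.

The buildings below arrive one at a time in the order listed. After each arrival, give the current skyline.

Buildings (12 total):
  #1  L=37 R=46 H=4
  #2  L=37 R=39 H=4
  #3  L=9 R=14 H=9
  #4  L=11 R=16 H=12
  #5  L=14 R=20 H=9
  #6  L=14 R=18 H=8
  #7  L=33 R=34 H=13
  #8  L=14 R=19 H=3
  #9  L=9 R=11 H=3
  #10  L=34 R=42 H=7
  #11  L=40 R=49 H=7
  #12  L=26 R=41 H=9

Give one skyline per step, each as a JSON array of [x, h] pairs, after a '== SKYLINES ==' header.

== SKYLINES ==
[[37,4],[46,0]]
[[37,4],[46,0]]
[[9,9],[14,0],[37,4],[46,0]]
[[9,9],[11,12],[16,0],[37,4],[46,0]]
[[9,9],[11,12],[16,9],[20,0],[37,4],[46,0]]
[[9,9],[11,12],[16,9],[20,0],[37,4],[46,0]]
[[9,9],[11,12],[16,9],[20,0],[33,13],[34,0],[37,4],[46,0]]
[[9,9],[11,12],[16,9],[20,0],[33,13],[34,0],[37,4],[46,0]]
[[9,9],[11,12],[16,9],[20,0],[33,13],[34,0],[37,4],[46,0]]
[[9,9],[11,12],[16,9],[20,0],[33,13],[34,7],[42,4],[46,0]]
[[9,9],[11,12],[16,9],[20,0],[33,13],[34,7],[49,0]]
[[9,9],[11,12],[16,9],[20,0],[26,9],[33,13],[34,9],[41,7],[49,0]]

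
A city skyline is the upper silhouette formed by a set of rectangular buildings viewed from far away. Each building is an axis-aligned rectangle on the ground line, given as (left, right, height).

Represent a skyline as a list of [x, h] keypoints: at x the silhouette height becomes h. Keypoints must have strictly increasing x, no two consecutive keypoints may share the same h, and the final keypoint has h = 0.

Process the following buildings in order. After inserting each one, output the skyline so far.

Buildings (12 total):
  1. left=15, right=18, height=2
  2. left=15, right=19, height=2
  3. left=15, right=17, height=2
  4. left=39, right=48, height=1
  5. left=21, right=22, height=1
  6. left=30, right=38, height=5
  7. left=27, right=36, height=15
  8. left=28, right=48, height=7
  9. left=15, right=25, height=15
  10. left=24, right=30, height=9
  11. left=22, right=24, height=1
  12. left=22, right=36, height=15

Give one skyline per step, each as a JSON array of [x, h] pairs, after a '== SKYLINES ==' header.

== SKYLINES ==
[[15,2],[18,0]]
[[15,2],[19,0]]
[[15,2],[19,0]]
[[15,2],[19,0],[39,1],[48,0]]
[[15,2],[19,0],[21,1],[22,0],[39,1],[48,0]]
[[15,2],[19,0],[21,1],[22,0],[30,5],[38,0],[39,1],[48,0]]
[[15,2],[19,0],[21,1],[22,0],[27,15],[36,5],[38,0],[39,1],[48,0]]
[[15,2],[19,0],[21,1],[22,0],[27,15],[36,7],[48,0]]
[[15,15],[25,0],[27,15],[36,7],[48,0]]
[[15,15],[25,9],[27,15],[36,7],[48,0]]
[[15,15],[25,9],[27,15],[36,7],[48,0]]
[[15,15],[36,7],[48,0]]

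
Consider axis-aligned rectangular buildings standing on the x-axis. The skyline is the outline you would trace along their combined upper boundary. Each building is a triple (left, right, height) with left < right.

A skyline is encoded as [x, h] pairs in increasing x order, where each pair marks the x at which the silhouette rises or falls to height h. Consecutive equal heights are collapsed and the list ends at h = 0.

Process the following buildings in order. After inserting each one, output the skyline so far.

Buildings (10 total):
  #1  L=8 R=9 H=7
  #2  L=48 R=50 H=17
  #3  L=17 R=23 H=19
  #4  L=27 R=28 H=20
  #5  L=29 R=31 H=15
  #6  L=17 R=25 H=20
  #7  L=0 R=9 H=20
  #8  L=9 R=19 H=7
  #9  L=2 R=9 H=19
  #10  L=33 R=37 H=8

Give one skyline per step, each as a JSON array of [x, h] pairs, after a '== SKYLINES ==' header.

== SKYLINES ==
[[8,7],[9,0]]
[[8,7],[9,0],[48,17],[50,0]]
[[8,7],[9,0],[17,19],[23,0],[48,17],[50,0]]
[[8,7],[9,0],[17,19],[23,0],[27,20],[28,0],[48,17],[50,0]]
[[8,7],[9,0],[17,19],[23,0],[27,20],[28,0],[29,15],[31,0],[48,17],[50,0]]
[[8,7],[9,0],[17,20],[25,0],[27,20],[28,0],[29,15],[31,0],[48,17],[50,0]]
[[0,20],[9,0],[17,20],[25,0],[27,20],[28,0],[29,15],[31,0],[48,17],[50,0]]
[[0,20],[9,7],[17,20],[25,0],[27,20],[28,0],[29,15],[31,0],[48,17],[50,0]]
[[0,20],[9,7],[17,20],[25,0],[27,20],[28,0],[29,15],[31,0],[48,17],[50,0]]
[[0,20],[9,7],[17,20],[25,0],[27,20],[28,0],[29,15],[31,0],[33,8],[37,0],[48,17],[50,0]]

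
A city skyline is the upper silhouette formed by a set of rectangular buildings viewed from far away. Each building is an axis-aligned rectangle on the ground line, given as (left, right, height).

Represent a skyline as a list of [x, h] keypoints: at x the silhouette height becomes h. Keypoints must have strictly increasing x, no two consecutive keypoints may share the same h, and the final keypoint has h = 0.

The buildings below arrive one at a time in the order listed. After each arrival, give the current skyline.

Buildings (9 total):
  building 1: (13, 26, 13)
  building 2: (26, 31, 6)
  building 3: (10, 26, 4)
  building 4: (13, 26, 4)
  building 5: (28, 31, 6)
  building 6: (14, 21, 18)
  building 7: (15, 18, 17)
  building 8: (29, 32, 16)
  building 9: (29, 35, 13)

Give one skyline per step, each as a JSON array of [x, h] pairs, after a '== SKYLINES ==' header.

== SKYLINES ==
[[13,13],[26,0]]
[[13,13],[26,6],[31,0]]
[[10,4],[13,13],[26,6],[31,0]]
[[10,4],[13,13],[26,6],[31,0]]
[[10,4],[13,13],[26,6],[31,0]]
[[10,4],[13,13],[14,18],[21,13],[26,6],[31,0]]
[[10,4],[13,13],[14,18],[21,13],[26,6],[31,0]]
[[10,4],[13,13],[14,18],[21,13],[26,6],[29,16],[32,0]]
[[10,4],[13,13],[14,18],[21,13],[26,6],[29,16],[32,13],[35,0]]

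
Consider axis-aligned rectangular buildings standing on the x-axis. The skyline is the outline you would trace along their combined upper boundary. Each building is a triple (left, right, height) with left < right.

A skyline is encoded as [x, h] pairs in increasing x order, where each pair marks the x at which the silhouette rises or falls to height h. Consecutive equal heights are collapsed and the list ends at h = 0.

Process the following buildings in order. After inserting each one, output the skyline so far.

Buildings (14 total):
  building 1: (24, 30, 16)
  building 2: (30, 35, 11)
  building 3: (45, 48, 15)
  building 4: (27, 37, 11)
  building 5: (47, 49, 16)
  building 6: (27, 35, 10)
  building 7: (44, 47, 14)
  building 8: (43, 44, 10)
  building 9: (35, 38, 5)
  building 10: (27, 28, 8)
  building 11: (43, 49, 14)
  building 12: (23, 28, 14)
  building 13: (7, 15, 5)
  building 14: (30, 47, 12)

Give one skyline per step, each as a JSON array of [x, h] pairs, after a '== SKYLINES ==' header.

== SKYLINES ==
[[24,16],[30,0]]
[[24,16],[30,11],[35,0]]
[[24,16],[30,11],[35,0],[45,15],[48,0]]
[[24,16],[30,11],[37,0],[45,15],[48,0]]
[[24,16],[30,11],[37,0],[45,15],[47,16],[49,0]]
[[24,16],[30,11],[37,0],[45,15],[47,16],[49,0]]
[[24,16],[30,11],[37,0],[44,14],[45,15],[47,16],[49,0]]
[[24,16],[30,11],[37,0],[43,10],[44,14],[45,15],[47,16],[49,0]]
[[24,16],[30,11],[37,5],[38,0],[43,10],[44,14],[45,15],[47,16],[49,0]]
[[24,16],[30,11],[37,5],[38,0],[43,10],[44,14],[45,15],[47,16],[49,0]]
[[24,16],[30,11],[37,5],[38,0],[43,14],[45,15],[47,16],[49,0]]
[[23,14],[24,16],[30,11],[37,5],[38,0],[43,14],[45,15],[47,16],[49,0]]
[[7,5],[15,0],[23,14],[24,16],[30,11],[37,5],[38,0],[43,14],[45,15],[47,16],[49,0]]
[[7,5],[15,0],[23,14],[24,16],[30,12],[43,14],[45,15],[47,16],[49,0]]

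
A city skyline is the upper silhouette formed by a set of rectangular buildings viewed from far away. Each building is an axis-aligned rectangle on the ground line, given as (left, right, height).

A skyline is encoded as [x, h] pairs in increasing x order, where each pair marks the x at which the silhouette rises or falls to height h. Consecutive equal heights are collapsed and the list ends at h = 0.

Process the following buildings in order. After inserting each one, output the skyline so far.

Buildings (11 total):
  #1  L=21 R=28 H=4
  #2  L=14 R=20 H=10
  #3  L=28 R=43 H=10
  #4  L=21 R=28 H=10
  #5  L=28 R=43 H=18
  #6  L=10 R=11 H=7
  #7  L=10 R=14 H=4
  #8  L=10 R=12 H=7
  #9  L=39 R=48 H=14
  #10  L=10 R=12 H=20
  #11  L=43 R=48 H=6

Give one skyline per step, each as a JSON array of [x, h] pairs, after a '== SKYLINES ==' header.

== SKYLINES ==
[[21,4],[28,0]]
[[14,10],[20,0],[21,4],[28,0]]
[[14,10],[20,0],[21,4],[28,10],[43,0]]
[[14,10],[20,0],[21,10],[43,0]]
[[14,10],[20,0],[21,10],[28,18],[43,0]]
[[10,7],[11,0],[14,10],[20,0],[21,10],[28,18],[43,0]]
[[10,7],[11,4],[14,10],[20,0],[21,10],[28,18],[43,0]]
[[10,7],[12,4],[14,10],[20,0],[21,10],[28,18],[43,0]]
[[10,7],[12,4],[14,10],[20,0],[21,10],[28,18],[43,14],[48,0]]
[[10,20],[12,4],[14,10],[20,0],[21,10],[28,18],[43,14],[48,0]]
[[10,20],[12,4],[14,10],[20,0],[21,10],[28,18],[43,14],[48,0]]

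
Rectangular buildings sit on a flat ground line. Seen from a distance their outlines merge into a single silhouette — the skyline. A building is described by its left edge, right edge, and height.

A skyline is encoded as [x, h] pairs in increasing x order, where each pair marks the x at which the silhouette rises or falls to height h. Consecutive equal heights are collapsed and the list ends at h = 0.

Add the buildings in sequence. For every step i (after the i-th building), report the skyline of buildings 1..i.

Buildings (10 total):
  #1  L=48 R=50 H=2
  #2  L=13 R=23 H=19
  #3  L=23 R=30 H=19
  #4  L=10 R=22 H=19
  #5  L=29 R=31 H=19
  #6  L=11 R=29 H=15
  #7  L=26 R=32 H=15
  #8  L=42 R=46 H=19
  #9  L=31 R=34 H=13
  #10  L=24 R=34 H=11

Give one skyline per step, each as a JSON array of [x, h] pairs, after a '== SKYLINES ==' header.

== SKYLINES ==
[[48,2],[50,0]]
[[13,19],[23,0],[48,2],[50,0]]
[[13,19],[30,0],[48,2],[50,0]]
[[10,19],[30,0],[48,2],[50,0]]
[[10,19],[31,0],[48,2],[50,0]]
[[10,19],[31,0],[48,2],[50,0]]
[[10,19],[31,15],[32,0],[48,2],[50,0]]
[[10,19],[31,15],[32,0],[42,19],[46,0],[48,2],[50,0]]
[[10,19],[31,15],[32,13],[34,0],[42,19],[46,0],[48,2],[50,0]]
[[10,19],[31,15],[32,13],[34,0],[42,19],[46,0],[48,2],[50,0]]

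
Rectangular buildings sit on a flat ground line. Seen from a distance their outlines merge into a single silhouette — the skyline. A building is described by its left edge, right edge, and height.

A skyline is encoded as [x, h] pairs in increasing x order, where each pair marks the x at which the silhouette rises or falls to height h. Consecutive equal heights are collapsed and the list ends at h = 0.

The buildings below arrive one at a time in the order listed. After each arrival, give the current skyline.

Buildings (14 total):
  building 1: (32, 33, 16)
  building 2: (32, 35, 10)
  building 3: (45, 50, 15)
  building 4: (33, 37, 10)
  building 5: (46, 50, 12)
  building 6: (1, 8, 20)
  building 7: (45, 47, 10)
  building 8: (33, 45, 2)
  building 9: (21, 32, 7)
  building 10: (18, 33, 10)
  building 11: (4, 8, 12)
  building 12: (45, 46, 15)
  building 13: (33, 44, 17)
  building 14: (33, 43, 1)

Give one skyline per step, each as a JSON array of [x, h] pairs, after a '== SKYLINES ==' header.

== SKYLINES ==
[[32,16],[33,0]]
[[32,16],[33,10],[35,0]]
[[32,16],[33,10],[35,0],[45,15],[50,0]]
[[32,16],[33,10],[37,0],[45,15],[50,0]]
[[32,16],[33,10],[37,0],[45,15],[50,0]]
[[1,20],[8,0],[32,16],[33,10],[37,0],[45,15],[50,0]]
[[1,20],[8,0],[32,16],[33,10],[37,0],[45,15],[50,0]]
[[1,20],[8,0],[32,16],[33,10],[37,2],[45,15],[50,0]]
[[1,20],[8,0],[21,7],[32,16],[33,10],[37,2],[45,15],[50,0]]
[[1,20],[8,0],[18,10],[32,16],[33,10],[37,2],[45,15],[50,0]]
[[1,20],[8,0],[18,10],[32,16],[33,10],[37,2],[45,15],[50,0]]
[[1,20],[8,0],[18,10],[32,16],[33,10],[37,2],[45,15],[50,0]]
[[1,20],[8,0],[18,10],[32,16],[33,17],[44,2],[45,15],[50,0]]
[[1,20],[8,0],[18,10],[32,16],[33,17],[44,2],[45,15],[50,0]]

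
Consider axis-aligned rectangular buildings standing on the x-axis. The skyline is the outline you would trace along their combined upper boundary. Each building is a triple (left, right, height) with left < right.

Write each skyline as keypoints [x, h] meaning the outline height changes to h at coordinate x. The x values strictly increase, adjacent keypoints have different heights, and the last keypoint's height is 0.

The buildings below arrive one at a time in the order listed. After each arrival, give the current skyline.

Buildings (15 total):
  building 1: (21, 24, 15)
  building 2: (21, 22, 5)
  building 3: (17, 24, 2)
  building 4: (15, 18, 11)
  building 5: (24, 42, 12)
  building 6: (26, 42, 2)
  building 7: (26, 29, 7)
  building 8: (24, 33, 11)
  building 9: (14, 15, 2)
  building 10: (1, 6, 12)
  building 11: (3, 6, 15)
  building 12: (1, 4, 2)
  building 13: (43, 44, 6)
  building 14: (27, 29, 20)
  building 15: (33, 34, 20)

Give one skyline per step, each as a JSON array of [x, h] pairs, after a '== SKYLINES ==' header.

== SKYLINES ==
[[21,15],[24,0]]
[[21,15],[24,0]]
[[17,2],[21,15],[24,0]]
[[15,11],[18,2],[21,15],[24,0]]
[[15,11],[18,2],[21,15],[24,12],[42,0]]
[[15,11],[18,2],[21,15],[24,12],[42,0]]
[[15,11],[18,2],[21,15],[24,12],[42,0]]
[[15,11],[18,2],[21,15],[24,12],[42,0]]
[[14,2],[15,11],[18,2],[21,15],[24,12],[42,0]]
[[1,12],[6,0],[14,2],[15,11],[18,2],[21,15],[24,12],[42,0]]
[[1,12],[3,15],[6,0],[14,2],[15,11],[18,2],[21,15],[24,12],[42,0]]
[[1,12],[3,15],[6,0],[14,2],[15,11],[18,2],[21,15],[24,12],[42,0]]
[[1,12],[3,15],[6,0],[14,2],[15,11],[18,2],[21,15],[24,12],[42,0],[43,6],[44,0]]
[[1,12],[3,15],[6,0],[14,2],[15,11],[18,2],[21,15],[24,12],[27,20],[29,12],[42,0],[43,6],[44,0]]
[[1,12],[3,15],[6,0],[14,2],[15,11],[18,2],[21,15],[24,12],[27,20],[29,12],[33,20],[34,12],[42,0],[43,6],[44,0]]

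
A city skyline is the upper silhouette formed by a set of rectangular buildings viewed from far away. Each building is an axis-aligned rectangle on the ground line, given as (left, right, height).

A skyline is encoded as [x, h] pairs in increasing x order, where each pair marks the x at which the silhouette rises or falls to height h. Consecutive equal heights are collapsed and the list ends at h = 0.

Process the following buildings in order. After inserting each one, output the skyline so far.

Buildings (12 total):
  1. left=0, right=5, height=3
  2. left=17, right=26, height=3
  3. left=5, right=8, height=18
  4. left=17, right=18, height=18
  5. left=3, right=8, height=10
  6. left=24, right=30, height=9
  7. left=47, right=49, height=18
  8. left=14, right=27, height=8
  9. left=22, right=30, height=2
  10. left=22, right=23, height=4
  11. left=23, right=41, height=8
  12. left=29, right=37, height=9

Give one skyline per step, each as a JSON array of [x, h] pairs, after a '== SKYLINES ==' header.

== SKYLINES ==
[[0,3],[5,0]]
[[0,3],[5,0],[17,3],[26,0]]
[[0,3],[5,18],[8,0],[17,3],[26,0]]
[[0,3],[5,18],[8,0],[17,18],[18,3],[26,0]]
[[0,3],[3,10],[5,18],[8,0],[17,18],[18,3],[26,0]]
[[0,3],[3,10],[5,18],[8,0],[17,18],[18,3],[24,9],[30,0]]
[[0,3],[3,10],[5,18],[8,0],[17,18],[18,3],[24,9],[30,0],[47,18],[49,0]]
[[0,3],[3,10],[5,18],[8,0],[14,8],[17,18],[18,8],[24,9],[30,0],[47,18],[49,0]]
[[0,3],[3,10],[5,18],[8,0],[14,8],[17,18],[18,8],[24,9],[30,0],[47,18],[49,0]]
[[0,3],[3,10],[5,18],[8,0],[14,8],[17,18],[18,8],[24,9],[30,0],[47,18],[49,0]]
[[0,3],[3,10],[5,18],[8,0],[14,8],[17,18],[18,8],[24,9],[30,8],[41,0],[47,18],[49,0]]
[[0,3],[3,10],[5,18],[8,0],[14,8],[17,18],[18,8],[24,9],[37,8],[41,0],[47,18],[49,0]]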